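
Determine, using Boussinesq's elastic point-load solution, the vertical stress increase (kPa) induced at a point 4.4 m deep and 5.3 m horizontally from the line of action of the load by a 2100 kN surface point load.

Boussinesq vertical stress below a point load on an elastic half-space:
Δσ_z = 3P/(2πz²) · [1 + (r/z)²]^(−5/2)
r/z = 5.3/4.4 = 1.2045; [1+(r/z)²]^(−5/2) = 0.10633.
Δσ_z = 3×2100/(2π×4.4²) × 0.10633 = 51.791 × 0.10633 = 5.507 kPa

Δσ_z ≈ 5.51 kPa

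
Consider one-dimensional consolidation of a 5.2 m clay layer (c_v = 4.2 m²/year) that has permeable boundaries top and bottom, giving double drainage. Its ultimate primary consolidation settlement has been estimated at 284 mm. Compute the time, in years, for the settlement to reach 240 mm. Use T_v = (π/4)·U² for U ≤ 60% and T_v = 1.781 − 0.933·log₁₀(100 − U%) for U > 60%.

t ≈ 1.08 years

Drainage path length: H_d = H/2 = 2.6 m (double drainage).
U = S(t)/S_ult = 240/284 = 0.8451.
U > 60%: T_v = 1.781 − 0.933·log₁₀(100 − 84.507) = 0.6706.
t = T_v·H_d²/c_v = 0.6706×2.6²/4.2 = 1.079 years.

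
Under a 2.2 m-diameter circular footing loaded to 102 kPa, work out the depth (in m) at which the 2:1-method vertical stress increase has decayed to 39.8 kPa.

z ≈ 1.32 m

2:1 spreading — at depth z the loaded area has grown by z in each plan dimension:
qD²/(D+z)² = Δσ_z ⇒ z = D(√(q/Δσ_z) − 1) = 2.2×(√(102/39.8) − 1) = 1.322 m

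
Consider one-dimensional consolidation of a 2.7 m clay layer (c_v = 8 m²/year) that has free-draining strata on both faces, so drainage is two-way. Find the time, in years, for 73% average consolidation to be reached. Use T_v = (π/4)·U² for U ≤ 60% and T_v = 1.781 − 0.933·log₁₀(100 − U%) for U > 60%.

Drainage path length: H_d = H/2 = 1.35 m (double drainage).
U > 60%: T_v = 1.781 − 0.933·log₁₀(100 − 73) = 0.44554.
t = T_v·H_d²/c_v = 0.44554×1.35²/8 = 0.1015 years.

t ≈ 0.101 years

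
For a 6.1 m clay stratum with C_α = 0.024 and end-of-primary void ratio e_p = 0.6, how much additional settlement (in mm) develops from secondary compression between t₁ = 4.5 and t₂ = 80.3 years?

S_s ≈ 115 mm

Secondary compression: S_s = C_α·H/(1+e_p)·log₁₀(t₂/t₁)
S_s = 0.024×6.1/(1+0.6)×log₁₀(80.3/4.5)
    = 0.0915 × 1.252 = 0.1145 m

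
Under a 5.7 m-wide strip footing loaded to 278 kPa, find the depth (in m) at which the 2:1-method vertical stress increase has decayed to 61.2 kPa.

2:1 spreading — at depth z the loaded area has grown by z in each plan dimension:
qB/(B+z) = Δσ_z ⇒ z = qB/Δσ_z − B = 278×5.7/61.2 − 5.7 = 20.19 m

z ≈ 20.2 m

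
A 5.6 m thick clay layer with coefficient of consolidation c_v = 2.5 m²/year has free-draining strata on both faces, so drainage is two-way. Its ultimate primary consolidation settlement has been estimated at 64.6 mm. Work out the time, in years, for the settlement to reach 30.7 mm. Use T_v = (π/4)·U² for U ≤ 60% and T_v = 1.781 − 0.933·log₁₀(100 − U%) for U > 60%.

t ≈ 0.556 years

Drainage path length: H_d = H/2 = 2.8 m (double drainage).
U = S(t)/S_ult = 30.7/64.6 = 0.4752.
U ≤ 60%: T_v = (π/4)·U² = (π/4)×0.47523² = 0.17738.
t = T_v·H_d²/c_v = 0.17738×2.8²/2.5 = 0.5563 years.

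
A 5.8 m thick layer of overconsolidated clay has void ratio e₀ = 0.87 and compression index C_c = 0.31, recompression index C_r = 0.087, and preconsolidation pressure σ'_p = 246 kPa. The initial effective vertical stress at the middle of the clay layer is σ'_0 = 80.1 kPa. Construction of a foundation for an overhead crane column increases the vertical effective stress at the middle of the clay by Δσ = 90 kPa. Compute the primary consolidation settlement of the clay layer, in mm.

Final effective stress: σ'_f = 80.1 + 90 = 170.1 kPa.
σ'_f = 170.1 ≤ σ'_p = 246 kPa, so the clay remains overconsolidated and only the recompression index applies:
S_c = C_r·H/(1+e₀)·log₁₀(σ'_f/σ'_0) = 0.087×5.8/1.87×log₁₀(170.1/80.1)
    = 0.26984 × 0.32707 = 0.08826 m

S_c ≈ 88.3 mm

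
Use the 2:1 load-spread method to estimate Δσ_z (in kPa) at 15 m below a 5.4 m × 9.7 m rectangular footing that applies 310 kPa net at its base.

By the 2:1 method the load spreads at 1 horizontal : 2 vertical, so at depth z the loaded area has grown by z in each plan dimension:
Δσ = qBL/((B+z)(L+z)) = 310×5.4×9.7/((5.4+15)(9.7+15)) = 32.226 kPa

Δσ_z ≈ 32.2 kPa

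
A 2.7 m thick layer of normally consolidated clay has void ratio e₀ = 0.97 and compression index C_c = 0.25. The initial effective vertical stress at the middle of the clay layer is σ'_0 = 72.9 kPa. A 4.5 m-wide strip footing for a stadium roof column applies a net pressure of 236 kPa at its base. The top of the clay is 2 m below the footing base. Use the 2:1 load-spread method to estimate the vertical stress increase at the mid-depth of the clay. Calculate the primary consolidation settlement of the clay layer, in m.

S_c ≈ 0.156 m

Mid-depth of clay below the footing base: z = 2 + 2.7/2 = 3.35 m.
Stress increase at mid-clay by the 2:1 spreading method:
Δσ = qB/(B+z) = 236×4.5/(4.5+3.35) = 135.29 kPa
Final effective stress: σ'_f = σ'_0 + Δσ = 72.9 + 135.29 = 208.19 kPa.
Normally consolidated clay, so the full stress increment lies on the virgin compression line:
S_c = C_c·H/(1+e₀)·log₁₀(σ'_f/σ'_0) = 0.25×2.7/(1+0.97)×log₁₀(208.19/72.9)
    = 0.34264 × 0.45573 = 0.1562 m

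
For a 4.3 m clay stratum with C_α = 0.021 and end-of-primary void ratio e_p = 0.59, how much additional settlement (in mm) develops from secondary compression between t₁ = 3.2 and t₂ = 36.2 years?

Secondary compression: S_s = C_α·H/(1+e_p)·log₁₀(t₂/t₁)
S_s = 0.021×4.3/(1+0.59)×log₁₀(36.2/3.2)
    = 0.05679 × 1.054 = 0.05983 m

S_s ≈ 59.8 mm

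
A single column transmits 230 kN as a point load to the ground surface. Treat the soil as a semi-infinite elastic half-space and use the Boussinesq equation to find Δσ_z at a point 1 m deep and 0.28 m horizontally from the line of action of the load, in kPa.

Boussinesq vertical stress below a point load on an elastic half-space:
Δσ_z = 3P/(2πz²) · [1 + (r/z)²]^(−5/2)
r/z = 0.28/1 = 0.28; [1+(r/z)²]^(−5/2) = 0.82804.
Δσ_z = 3×230/(2π×1²) × 0.82804 = 109.82 × 0.82804 = 90.94 kPa

Δσ_z ≈ 90.9 kPa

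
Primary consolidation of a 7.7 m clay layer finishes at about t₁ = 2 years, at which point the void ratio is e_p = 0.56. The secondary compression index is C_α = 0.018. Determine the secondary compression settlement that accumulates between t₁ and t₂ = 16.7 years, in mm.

Secondary compression: S_s = C_α·H/(1+e_p)·log₁₀(t₂/t₁)
S_s = 0.018×7.7/(1+0.56)×log₁₀(16.7/2)
    = 0.08885 × 0.9217 = 0.08189 m

S_s ≈ 81.9 mm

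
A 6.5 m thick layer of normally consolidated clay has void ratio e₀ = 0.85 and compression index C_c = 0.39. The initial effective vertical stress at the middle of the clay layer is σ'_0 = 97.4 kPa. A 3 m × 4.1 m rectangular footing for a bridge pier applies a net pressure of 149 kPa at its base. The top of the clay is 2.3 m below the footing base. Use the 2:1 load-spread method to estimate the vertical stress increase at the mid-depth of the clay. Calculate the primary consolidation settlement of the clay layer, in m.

S_c ≈ 0.122 m

Mid-depth of clay below the footing base: z = 2.3 + 6.5/2 = 5.55 m.
Stress increase at mid-clay by the 2:1 spreading method:
Δσ = qBL/((B+z)(L+z)) = 149×3×4.1/((3+5.55)(4.1+5.55)) = 22.213 kPa
Final effective stress: σ'_f = σ'_0 + Δσ = 97.4 + 22.213 = 119.61 kPa.
Normally consolidated clay, so the full stress increment lies on the virgin compression line:
S_c = C_c·H/(1+e₀)·log₁₀(σ'_f/σ'_0) = 0.39×6.5/(1+0.85)×log₁₀(119.61/97.4)
    = 1.3703 × 0.089209 = 0.1222 m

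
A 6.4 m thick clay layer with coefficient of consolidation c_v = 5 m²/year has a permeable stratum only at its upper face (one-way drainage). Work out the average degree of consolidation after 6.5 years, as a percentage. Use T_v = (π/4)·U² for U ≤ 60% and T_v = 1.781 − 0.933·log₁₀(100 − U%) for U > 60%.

Drainage path length: H_d = H = 6.4 m (single drainage).
T_v = c_v·t/H_d² = 5×6.5/6.4² = 0.79346.
T_v = 0.79346 corresponds to the U > 60% branch:
U = 1 − 10^((1.781 − T_v)/0.933)/100 = 0.8856

U ≈ 88.6 %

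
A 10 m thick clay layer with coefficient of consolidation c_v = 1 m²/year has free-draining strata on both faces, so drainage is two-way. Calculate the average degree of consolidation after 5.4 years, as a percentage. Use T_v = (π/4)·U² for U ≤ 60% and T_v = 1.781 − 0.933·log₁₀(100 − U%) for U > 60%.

U ≈ 52.4 %

Drainage path length: H_d = H/2 = 5 m (double drainage).
T_v = c_v·t/H_d² = 1×5.4/5² = 0.216.
T_v = 0.216 corresponds to the U ≤ 60% branch:
U = √(4T_v/π) = 0.5244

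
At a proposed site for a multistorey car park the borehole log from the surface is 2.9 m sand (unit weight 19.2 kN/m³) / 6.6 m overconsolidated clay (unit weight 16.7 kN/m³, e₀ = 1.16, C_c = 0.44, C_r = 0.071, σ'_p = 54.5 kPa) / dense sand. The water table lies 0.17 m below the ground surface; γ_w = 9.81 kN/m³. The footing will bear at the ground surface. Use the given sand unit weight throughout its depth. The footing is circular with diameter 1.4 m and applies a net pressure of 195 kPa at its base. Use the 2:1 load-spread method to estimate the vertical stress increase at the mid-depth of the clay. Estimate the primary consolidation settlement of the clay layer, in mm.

S_c ≈ 44 mm

Mid-depth of clay below the ground surface: z = 2.9 + 6.6/2 = 6.2 m.
Total vertical stress at mid-clay: σ_v = 19.2×2.9 + 16.7×3.3 = 110.79 kPa.
Pore pressure: u = 9.81×(6.2 − 0.17) = 59.154 kPa.
Initial effective stress: σ'_0 = σ_v − u = 110.79 − 59.154 = 51.636 kPa.
Stress increase at mid-clay by the 2:1 spreading method:
Δσ ≈ qD²/(D+z)² = 195×1.4²/(1.4+6.2)² = 6.617 kPa
Final effective stress: σ'_f = 51.636 + 6.617 = 58.253 kPa.
σ'_f = 58.253 > σ'_p = 54.5 kPa, so the stress path crosses the preconsolidation pressure — recompression up to σ'_p, then virgin compression beyond:
S_c = H/(1+e₀)·[C_r·log₁₀(σ'_p/σ'_0) + C_c·log₁₀(σ'_f/σ'_p)]
    = 6.6/2.16 × [0.071×log₁₀(54.5/51.636) + 0.44×log₁₀(58.253/54.5)]
    = 3.0556 × [0.0016645 + 0.012726] = 0.04397 m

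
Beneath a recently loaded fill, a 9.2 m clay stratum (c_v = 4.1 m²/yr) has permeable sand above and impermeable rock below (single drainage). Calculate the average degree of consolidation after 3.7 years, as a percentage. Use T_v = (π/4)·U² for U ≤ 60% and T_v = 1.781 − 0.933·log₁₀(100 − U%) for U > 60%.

Drainage path length: H_d = H = 9.2 m (single drainage).
T_v = c_v·t/H_d² = 4.1×3.7/9.2² = 0.17923.
T_v = 0.17923 corresponds to the U ≤ 60% branch:
U = √(4T_v/π) = 0.4777

U ≈ 47.8 %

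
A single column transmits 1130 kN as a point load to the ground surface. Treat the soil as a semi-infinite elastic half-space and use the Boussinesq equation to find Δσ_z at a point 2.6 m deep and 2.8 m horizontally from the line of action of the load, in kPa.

Δσ_z ≈ 11.6 kPa

Boussinesq vertical stress below a point load on an elastic half-space:
Δσ_z = 3P/(2πz²) · [1 + (r/z)²]^(−5/2)
r/z = 2.8/2.6 = 1.0769; [1+(r/z)²]^(−5/2) = 0.14588.
Δσ_z = 3×1130/(2π×2.6²) × 0.14588 = 79.813 × 0.14588 = 11.64 kPa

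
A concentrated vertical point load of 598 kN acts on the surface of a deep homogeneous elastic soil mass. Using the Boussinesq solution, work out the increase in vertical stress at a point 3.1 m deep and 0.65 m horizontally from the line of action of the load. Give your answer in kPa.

Δσ_z ≈ 26.7 kPa

Boussinesq vertical stress below a point load on an elastic half-space:
Δσ_z = 3P/(2πz²) · [1 + (r/z)²]^(−5/2)
r/z = 0.65/3.1 = 0.20968; [1+(r/z)²]^(−5/2) = 0.89802.
Δσ_z = 3×598/(2π×3.1²) × 0.89802 = 29.711 × 0.89802 = 26.68 kPa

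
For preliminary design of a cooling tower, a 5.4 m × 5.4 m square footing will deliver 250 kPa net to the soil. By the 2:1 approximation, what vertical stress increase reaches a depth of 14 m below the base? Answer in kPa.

By the 2:1 method the load spreads at 1 horizontal : 2 vertical, so at depth z the loaded area has grown by z in each plan dimension:
Δσ = qBL/((B+z)(L+z)) = 250×5.4×5.4/((5.4+14)(5.4+14)) = 19.37 kPa

Δσ_z ≈ 19.4 kPa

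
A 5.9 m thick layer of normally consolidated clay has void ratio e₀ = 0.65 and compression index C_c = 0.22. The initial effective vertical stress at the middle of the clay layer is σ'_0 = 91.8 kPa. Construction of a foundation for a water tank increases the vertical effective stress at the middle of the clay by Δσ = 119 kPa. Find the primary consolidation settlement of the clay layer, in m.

Final effective stress: σ'_f = σ'_0 + Δσ = 91.8 + 119 = 210.8 kPa.
Normally consolidated clay, so the full stress increment lies on the virgin compression line:
S_c = C_c·H/(1+e₀)·log₁₀(σ'_f/σ'_0) = 0.22×5.9/(1+0.65)×log₁₀(210.8/91.8)
    = 0.78667 × 0.36103 = 0.284 m

S_c ≈ 0.284 m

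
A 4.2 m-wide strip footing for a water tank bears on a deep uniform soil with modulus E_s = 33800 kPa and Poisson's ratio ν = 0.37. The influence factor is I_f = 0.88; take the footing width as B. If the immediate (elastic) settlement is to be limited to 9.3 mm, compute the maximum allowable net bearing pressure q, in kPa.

S_e = q·B·(1−ν²)/E_s · I_f  ⇒  q = S_e·E_s / (B·(1−ν²)·I_f).
q = 0.0093 × 33800 / (4.2 × 0.8631 × 0.88) = 98.54 kPa

q ≈ 98.5 kPa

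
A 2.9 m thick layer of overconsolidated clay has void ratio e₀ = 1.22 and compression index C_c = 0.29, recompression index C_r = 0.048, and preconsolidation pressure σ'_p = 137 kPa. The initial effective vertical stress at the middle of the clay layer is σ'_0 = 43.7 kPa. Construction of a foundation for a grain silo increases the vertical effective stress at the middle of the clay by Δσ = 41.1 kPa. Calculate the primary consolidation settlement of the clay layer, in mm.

Final effective stress: σ'_f = 43.7 + 41.1 = 84.8 kPa.
σ'_f = 84.8 ≤ σ'_p = 137 kPa, so the clay remains overconsolidated and only the recompression index applies:
S_c = C_r·H/(1+e₀)·log₁₀(σ'_f/σ'_0) = 0.048×2.9/2.22×log₁₀(84.8/43.7)
    = 0.062702 × 0.28791 = 0.01805 m

S_c ≈ 18.1 mm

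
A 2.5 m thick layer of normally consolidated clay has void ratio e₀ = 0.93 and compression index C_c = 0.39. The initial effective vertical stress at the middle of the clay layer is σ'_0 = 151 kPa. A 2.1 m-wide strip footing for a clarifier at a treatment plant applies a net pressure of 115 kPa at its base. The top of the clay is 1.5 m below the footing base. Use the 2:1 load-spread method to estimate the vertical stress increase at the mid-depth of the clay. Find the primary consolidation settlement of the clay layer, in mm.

Mid-depth of clay below the footing base: z = 1.5 + 2.5/2 = 2.75 m.
Stress increase at mid-clay by the 2:1 spreading method:
Δσ = qB/(B+z) = 115×2.1/(2.1+2.75) = 49.794 kPa
Final effective stress: σ'_f = σ'_0 + Δσ = 151 + 49.794 = 200.79 kPa.
Normally consolidated clay, so the full stress increment lies on the virgin compression line:
S_c = C_c·H/(1+e₀)·log₁₀(σ'_f/σ'_0) = 0.39×2.5/(1+0.93)×log₁₀(200.79/151)
    = 0.50518 × 0.12377 = 0.06253 m

S_c ≈ 62.5 mm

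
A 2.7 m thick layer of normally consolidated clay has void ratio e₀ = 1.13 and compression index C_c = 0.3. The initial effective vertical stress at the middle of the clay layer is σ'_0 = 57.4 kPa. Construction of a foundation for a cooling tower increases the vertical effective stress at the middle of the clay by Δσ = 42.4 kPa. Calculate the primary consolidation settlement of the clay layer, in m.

Final effective stress: σ'_f = σ'_0 + Δσ = 57.4 + 42.4 = 99.8 kPa.
Normally consolidated clay, so the full stress increment lies on the virgin compression line:
S_c = C_c·H/(1+e₀)·log₁₀(σ'_f/σ'_0) = 0.3×2.7/(1+1.13)×log₁₀(99.8/57.4)
    = 0.38028 × 0.24022 = 0.09135 m

S_c ≈ 0.0914 m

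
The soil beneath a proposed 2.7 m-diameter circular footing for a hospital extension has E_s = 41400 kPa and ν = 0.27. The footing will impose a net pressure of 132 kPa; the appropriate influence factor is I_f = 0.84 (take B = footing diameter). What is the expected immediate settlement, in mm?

Immediate (elastic) settlement: S_e = q·B·(1−ν²)/E_s · I_f.
S_e = 132 × 2.7 × (1 − 0.27²) / 41400 × 0.84
    = 132 × 2.7 × 0.9271 / 41400 × 0.84
    = 0.006704 m = 6.704 mm

S_e ≈ 6.7 mm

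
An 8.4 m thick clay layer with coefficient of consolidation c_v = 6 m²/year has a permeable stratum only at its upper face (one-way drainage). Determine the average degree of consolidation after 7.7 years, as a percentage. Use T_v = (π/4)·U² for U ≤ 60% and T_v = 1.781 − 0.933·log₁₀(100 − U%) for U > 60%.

Drainage path length: H_d = H = 8.4 m (single drainage).
T_v = c_v·t/H_d² = 6×7.7/8.4² = 0.65476.
T_v = 0.65476 corresponds to the U > 60% branch:
U = 1 − 10^((1.781 − T_v)/0.933)/100 = 0.8389

U ≈ 83.9 %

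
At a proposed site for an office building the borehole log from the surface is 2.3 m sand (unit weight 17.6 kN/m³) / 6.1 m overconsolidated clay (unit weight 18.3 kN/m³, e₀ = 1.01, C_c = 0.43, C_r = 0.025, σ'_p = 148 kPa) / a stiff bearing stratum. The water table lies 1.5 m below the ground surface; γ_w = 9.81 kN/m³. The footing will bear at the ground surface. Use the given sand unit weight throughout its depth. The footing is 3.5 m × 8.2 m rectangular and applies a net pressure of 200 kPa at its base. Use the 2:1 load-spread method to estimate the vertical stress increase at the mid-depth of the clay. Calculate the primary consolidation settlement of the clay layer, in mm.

S_c ≈ 19.7 mm

Mid-depth of clay below the ground surface: z = 2.3 + 6.1/2 = 5.35 m.
Total vertical stress at mid-clay: σ_v = 17.6×2.3 + 18.3×3.05 = 96.295 kPa.
Pore pressure: u = 9.81×(5.35 − 1.5) = 37.769 kPa.
Initial effective stress: σ'_0 = σ_v − u = 96.295 − 37.769 = 58.526 kPa.
Stress increase at mid-clay by the 2:1 spreading method:
Δσ = qBL/((B+z)(L+z)) = 200×3.5×8.2/((3.5+5.35)(8.2+5.35)) = 47.866 kPa
Final effective stress: σ'_f = 58.526 + 47.866 = 106.39 kPa.
σ'_f = 106.39 ≤ σ'_p = 148 kPa, so the clay remains overconsolidated and only the recompression index applies:
S_c = C_r·H/(1+e₀)·log₁₀(σ'_f/σ'_0) = 0.025×6.1/2.01×log₁₀(106.39/58.526)
    = 0.07587 × 0.25955 = 0.01969 m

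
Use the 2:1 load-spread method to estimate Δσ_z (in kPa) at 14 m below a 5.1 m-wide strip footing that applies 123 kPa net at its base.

By the 2:1 method the load spreads at 1 horizontal : 2 vertical, so at depth z the loaded area has grown by z in each plan dimension:
Δσ = qB/(B+z) = 123×5.1/(5.1+14) = 32.843 kPa

Δσ_z ≈ 32.8 kPa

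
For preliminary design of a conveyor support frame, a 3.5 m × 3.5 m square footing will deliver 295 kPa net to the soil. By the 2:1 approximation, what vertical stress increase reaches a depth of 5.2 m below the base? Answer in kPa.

By the 2:1 method the load spreads at 1 horizontal : 2 vertical, so at depth z the loaded area has grown by z in each plan dimension:
Δσ = qBL/((B+z)(L+z)) = 295×3.5×3.5/((3.5+5.2)(3.5+5.2)) = 47.744 kPa

Δσ_z ≈ 47.7 kPa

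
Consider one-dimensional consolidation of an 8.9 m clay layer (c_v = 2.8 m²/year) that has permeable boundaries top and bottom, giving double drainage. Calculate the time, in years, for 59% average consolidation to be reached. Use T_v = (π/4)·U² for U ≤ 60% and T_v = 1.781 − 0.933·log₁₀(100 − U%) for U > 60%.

Drainage path length: H_d = H/2 = 4.45 m (double drainage).
U ≤ 60%: T_v = (π/4)·U² = (π/4)×0.59² = 0.2734.
t = T_v·H_d²/c_v = 0.2734×4.45²/2.8 = 1.934 years.

t ≈ 1.93 years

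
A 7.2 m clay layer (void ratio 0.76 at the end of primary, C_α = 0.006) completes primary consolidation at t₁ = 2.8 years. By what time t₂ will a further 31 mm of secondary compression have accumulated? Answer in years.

t₂ ≈ 51.3 years

S_s = C_α·H/(1+e_p)·log₁₀(t₂/t₁) ⇒ log₁₀(t₂/t₁) = S_s·(1+e_p)/(C_α·H).
log₁₀(t₂/t₁) = 0.031 × (1+0.76) / (0.006×7.2) = 1.263
t₂ = t₁ × 10^1.263 = 2.8 × 18.32 = 51.3 years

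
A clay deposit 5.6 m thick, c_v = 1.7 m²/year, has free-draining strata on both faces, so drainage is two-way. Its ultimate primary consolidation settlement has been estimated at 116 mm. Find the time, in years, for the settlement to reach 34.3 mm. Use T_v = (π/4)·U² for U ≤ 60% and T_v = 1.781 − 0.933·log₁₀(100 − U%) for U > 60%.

Drainage path length: H_d = H/2 = 2.8 m (double drainage).
U = S(t)/S_ult = 34.3/116 = 0.2957.
U ≤ 60%: T_v = (π/4)·U² = (π/4)×0.29569² = 0.068669.
t = T_v·H_d²/c_v = 0.068669×2.8²/1.7 = 0.3167 years.

t ≈ 0.317 years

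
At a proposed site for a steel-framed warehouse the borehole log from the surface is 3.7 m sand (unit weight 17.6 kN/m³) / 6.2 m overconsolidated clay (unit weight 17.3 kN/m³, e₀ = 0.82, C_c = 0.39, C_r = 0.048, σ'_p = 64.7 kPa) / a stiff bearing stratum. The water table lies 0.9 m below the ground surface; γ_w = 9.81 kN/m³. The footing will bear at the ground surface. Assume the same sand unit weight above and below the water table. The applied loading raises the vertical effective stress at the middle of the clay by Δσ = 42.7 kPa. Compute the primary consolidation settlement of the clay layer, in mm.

S_c ≈ 276 mm

Mid-depth of clay below the ground surface: z = 3.7 + 6.2/2 = 6.8 m.
Total vertical stress at mid-clay: σ_v = 17.6×3.7 + 17.3×3.1 = 118.75 kPa.
Pore pressure: u = 9.81×(6.8 − 0.9) = 57.879 kPa.
Initial effective stress: σ'_0 = σ_v − u = 118.75 − 57.879 = 60.871 kPa.
Final effective stress: σ'_f = 60.871 + 42.7 = 103.57 kPa.
σ'_f = 103.57 > σ'_p = 64.7 kPa, so the stress path crosses the preconsolidation pressure — recompression up to σ'_p, then virgin compression beyond:
S_c = H/(1+e₀)·[C_r·log₁₀(σ'_p/σ'_0) + C_c·log₁₀(σ'_f/σ'_p)]
    = 6.2/1.82 × [0.048×log₁₀(64.7/60.871) + 0.39×log₁₀(103.57/64.7)]
    = 3.4066 × [0.0012717 + 0.079689] = 0.2758 m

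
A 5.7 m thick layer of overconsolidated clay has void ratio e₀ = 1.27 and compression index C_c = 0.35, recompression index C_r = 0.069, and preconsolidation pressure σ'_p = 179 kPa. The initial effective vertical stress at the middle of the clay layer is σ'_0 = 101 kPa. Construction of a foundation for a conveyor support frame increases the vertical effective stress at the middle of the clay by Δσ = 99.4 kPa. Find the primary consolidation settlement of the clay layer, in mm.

S_c ≈ 86.2 mm

Final effective stress: σ'_f = 101 + 99.4 = 200.4 kPa.
σ'_f = 200.4 > σ'_p = 179 kPa, so the stress path crosses the preconsolidation pressure — recompression up to σ'_p, then virgin compression beyond:
S_c = H/(1+e₀)·[C_r·log₁₀(σ'_p/σ'_0) + C_c·log₁₀(σ'_f/σ'_p)]
    = 5.7/2.27 × [0.069×log₁₀(179/101) + 0.35×log₁₀(200.4/179)]
    = 2.511 × [0.017149 + 0.017166] = 0.08616 m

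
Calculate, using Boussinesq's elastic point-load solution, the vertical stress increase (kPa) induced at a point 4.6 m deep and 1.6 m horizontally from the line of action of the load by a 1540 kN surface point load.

Boussinesq vertical stress below a point load on an elastic half-space:
Δσ_z = 3P/(2πz²) · [1 + (r/z)²]^(−5/2)
r/z = 1.6/4.6 = 0.34783; [1+(r/z)²]^(−5/2) = 0.75163.
Δσ_z = 3×1540/(2π×4.6²) × 0.75163 = 34.749 × 0.75163 = 26.12 kPa

Δσ_z ≈ 26.1 kPa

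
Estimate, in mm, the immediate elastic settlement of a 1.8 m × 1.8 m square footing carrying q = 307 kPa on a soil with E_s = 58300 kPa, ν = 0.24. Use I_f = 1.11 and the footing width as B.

Immediate (elastic) settlement: S_e = q·B·(1−ν²)/E_s · I_f.
S_e = 307 × 1.8 × (1 − 0.24²) / 58300 × 1.11
    = 307 × 1.8 × 0.9424 / 58300 × 1.11
    = 0.009915 m = 9.915 mm

S_e ≈ 9.92 mm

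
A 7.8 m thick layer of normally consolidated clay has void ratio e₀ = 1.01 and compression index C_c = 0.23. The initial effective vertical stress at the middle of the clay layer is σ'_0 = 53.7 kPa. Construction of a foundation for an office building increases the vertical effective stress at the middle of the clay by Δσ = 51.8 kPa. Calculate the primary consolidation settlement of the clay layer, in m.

Final effective stress: σ'_f = σ'_0 + Δσ = 53.7 + 51.8 = 105.5 kPa.
Normally consolidated clay, so the full stress increment lies on the virgin compression line:
S_c = C_c·H/(1+e₀)·log₁₀(σ'_f/σ'_0) = 0.23×7.8/(1+1.01)×log₁₀(105.5/53.7)
    = 0.89254 × 0.29328 = 0.2618 m

S_c ≈ 0.262 m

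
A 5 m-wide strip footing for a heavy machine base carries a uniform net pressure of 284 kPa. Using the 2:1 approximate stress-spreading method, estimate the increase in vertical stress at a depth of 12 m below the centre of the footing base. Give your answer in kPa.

Δσ_z ≈ 83.5 kPa

By the 2:1 method the load spreads at 1 horizontal : 2 vertical, so at depth z the loaded area has grown by z in each plan dimension:
Δσ = qB/(B+z) = 284×5/(5+12) = 83.529 kPa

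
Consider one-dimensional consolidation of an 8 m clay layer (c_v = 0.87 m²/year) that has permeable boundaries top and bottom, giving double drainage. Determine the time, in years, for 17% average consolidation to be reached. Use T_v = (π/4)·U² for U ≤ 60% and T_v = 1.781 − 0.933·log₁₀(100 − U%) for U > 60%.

t ≈ 0.417 years

Drainage path length: H_d = H/2 = 4 m (double drainage).
U ≤ 60%: T_v = (π/4)·U² = (π/4)×0.17² = 0.022698.
t = T_v·H_d²/c_v = 0.022698×4²/0.87 = 0.4174 years.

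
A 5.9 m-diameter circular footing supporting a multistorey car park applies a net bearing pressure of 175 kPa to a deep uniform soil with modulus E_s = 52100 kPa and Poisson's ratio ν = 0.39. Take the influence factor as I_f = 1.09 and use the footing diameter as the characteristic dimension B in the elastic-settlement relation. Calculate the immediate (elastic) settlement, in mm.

Immediate (elastic) settlement: S_e = q·B·(1−ν²)/E_s · I_f.
S_e = 175 × 5.9 × (1 − 0.39²) / 52100 × 1.09
    = 175 × 5.9 × 0.8479 / 52100 × 1.09
    = 0.01832 m = 18.32 mm

S_e ≈ 18.3 mm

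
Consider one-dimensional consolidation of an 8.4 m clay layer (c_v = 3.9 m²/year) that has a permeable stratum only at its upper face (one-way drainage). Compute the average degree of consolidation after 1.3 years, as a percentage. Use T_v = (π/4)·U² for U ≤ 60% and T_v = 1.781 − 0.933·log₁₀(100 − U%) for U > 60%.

U ≈ 30.2 %

Drainage path length: H_d = H = 8.4 m (single drainage).
T_v = c_v·t/H_d² = 3.9×1.3/8.4² = 0.071854.
T_v = 0.071854 corresponds to the U ≤ 60% branch:
U = √(4T_v/π) = 0.3025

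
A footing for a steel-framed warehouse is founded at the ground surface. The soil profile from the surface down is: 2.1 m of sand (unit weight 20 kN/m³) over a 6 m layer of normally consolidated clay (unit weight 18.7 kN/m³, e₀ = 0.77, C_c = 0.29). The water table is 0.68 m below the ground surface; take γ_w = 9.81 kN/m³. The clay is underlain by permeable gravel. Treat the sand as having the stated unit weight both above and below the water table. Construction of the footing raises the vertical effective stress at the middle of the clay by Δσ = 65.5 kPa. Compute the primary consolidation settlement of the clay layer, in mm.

Mid-depth of clay below the ground surface: z = 2.1 + 6/2 = 5.1 m.
Total vertical stress at mid-clay: σ_v = 20×2.1 + 18.7×3 = 98.1 kPa.
Pore pressure: u = 9.81×(5.1 − 0.68) = 43.36 kPa.
Initial effective stress: σ'_0 = σ_v − u = 98.1 − 43.36 = 54.74 kPa.
Final effective stress: σ'_f = σ'_0 + Δσ = 54.74 + 65.5 = 120.24 kPa.
Normally consolidated clay, so the full stress increment lies on the virgin compression line:
S_c = C_c·H/(1+e₀)·log₁₀(σ'_f/σ'_0) = 0.29×6/(1+0.77)×log₁₀(120.24/54.74)
    = 0.98305 × 0.34174 = 0.3359 m

S_c ≈ 336 mm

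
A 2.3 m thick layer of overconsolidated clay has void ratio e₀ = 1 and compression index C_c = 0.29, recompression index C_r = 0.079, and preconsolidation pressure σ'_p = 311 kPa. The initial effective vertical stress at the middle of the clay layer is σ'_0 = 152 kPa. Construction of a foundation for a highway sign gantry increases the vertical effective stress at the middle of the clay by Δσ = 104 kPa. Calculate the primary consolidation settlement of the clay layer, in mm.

Final effective stress: σ'_f = 152 + 104 = 256 kPa.
σ'_f = 256 ≤ σ'_p = 311 kPa, so the clay remains overconsolidated and only the recompression index applies:
S_c = C_r·H/(1+e₀)·log₁₀(σ'_f/σ'_0) = 0.079×2.3/2×log₁₀(256/152)
    = 0.09085 × 0.2264 = 0.02057 m

S_c ≈ 20.6 mm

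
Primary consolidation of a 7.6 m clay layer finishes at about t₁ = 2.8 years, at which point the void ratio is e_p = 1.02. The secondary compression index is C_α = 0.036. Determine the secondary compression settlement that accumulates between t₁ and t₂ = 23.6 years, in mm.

Secondary compression: S_s = C_α·H/(1+e_p)·log₁₀(t₂/t₁)
S_s = 0.036×7.6/(1+1.02)×log₁₀(23.6/2.8)
    = 0.1354 × 0.9258 = 0.1254 m

S_s ≈ 125 mm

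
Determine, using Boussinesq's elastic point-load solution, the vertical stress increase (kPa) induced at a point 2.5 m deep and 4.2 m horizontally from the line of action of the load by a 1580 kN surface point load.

Boussinesq vertical stress below a point load on an elastic half-space:
Δσ_z = 3P/(2πz²) · [1 + (r/z)²]^(−5/2)
r/z = 4.2/2.5 = 1.68; [1+(r/z)²]^(−5/2) = 0.035007.
Δσ_z = 3×1580/(2π×2.5²) × 0.035007 = 120.7 × 0.035007 = 4.225 kPa

Δσ_z ≈ 4.23 kPa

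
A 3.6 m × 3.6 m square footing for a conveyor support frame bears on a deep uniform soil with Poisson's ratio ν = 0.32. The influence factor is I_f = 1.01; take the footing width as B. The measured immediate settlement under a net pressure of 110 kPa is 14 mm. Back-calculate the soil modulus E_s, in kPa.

E_s ≈ 25600 kPa

S_e = q·B·(1−ν²)/E_s · I_f  ⇒  E_s = q·B·(1−ν²)·I_f / S_e.
E_s = 110 × 3.6 × 0.8976 × 1.01 / 0.014 = 25640 kPa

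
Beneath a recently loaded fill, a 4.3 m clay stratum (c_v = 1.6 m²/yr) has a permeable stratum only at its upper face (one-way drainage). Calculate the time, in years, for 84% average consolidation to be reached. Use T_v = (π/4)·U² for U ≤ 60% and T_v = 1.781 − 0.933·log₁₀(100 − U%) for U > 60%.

t ≈ 7.6 years

Drainage path length: H_d = H = 4.3 m (single drainage).
U > 60%: T_v = 1.781 − 0.933·log₁₀(100 − 84) = 0.65756.
t = T_v·H_d²/c_v = 0.65756×4.3²/1.6 = 7.599 years.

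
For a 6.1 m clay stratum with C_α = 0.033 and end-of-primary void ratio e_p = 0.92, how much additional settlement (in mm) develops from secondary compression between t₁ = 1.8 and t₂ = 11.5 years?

S_s ≈ 84.4 mm

Secondary compression: S_s = C_α·H/(1+e_p)·log₁₀(t₂/t₁)
S_s = 0.033×6.1/(1+0.92)×log₁₀(11.5/1.8)
    = 0.1048 × 0.8054 = 0.08444 m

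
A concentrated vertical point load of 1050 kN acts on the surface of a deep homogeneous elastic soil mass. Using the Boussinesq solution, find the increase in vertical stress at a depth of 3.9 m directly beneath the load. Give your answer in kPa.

Boussinesq vertical stress below a point load on an elastic half-space:
Δσ_z = 3P/(2πz²) · [1 + (r/z)²]^(−5/2)
r/z = 0/3.9 = 0; [1+(r/z)²]^(−5/2) = 1.
Δσ_z = 3×1050/(2π×3.9²) × 1 = 32.961 × 1 = 32.96 kPa

Δσ_z ≈ 33 kPa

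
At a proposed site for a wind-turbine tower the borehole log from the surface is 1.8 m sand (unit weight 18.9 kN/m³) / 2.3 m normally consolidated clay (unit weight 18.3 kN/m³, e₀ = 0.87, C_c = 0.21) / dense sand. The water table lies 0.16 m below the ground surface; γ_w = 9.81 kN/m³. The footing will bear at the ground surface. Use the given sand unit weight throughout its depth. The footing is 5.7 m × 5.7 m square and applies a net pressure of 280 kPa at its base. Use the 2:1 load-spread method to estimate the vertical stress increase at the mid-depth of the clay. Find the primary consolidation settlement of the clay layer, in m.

Mid-depth of clay below the ground surface: z = 1.8 + 2.3/2 = 2.95 m.
Total vertical stress at mid-clay: σ_v = 18.9×1.8 + 18.3×1.15 = 55.065 kPa.
Pore pressure: u = 9.81×(2.95 − 0.16) = 27.37 kPa.
Initial effective stress: σ'_0 = σ_v − u = 55.065 − 27.37 = 27.695 kPa.
Stress increase at mid-clay by the 2:1 spreading method:
Δσ = qBL/((B+z)(L+z)) = 280×5.7×5.7/((5.7+2.95)(5.7+2.95)) = 121.58 kPa
Final effective stress: σ'_f = σ'_0 + Δσ = 27.695 + 121.58 = 149.28 kPa.
Normally consolidated clay, so the full stress increment lies on the virgin compression line:
S_c = C_c·H/(1+e₀)·log₁₀(σ'_f/σ'_0) = 0.21×2.3/(1+0.87)×log₁₀(149.28/27.695)
    = 0.25829 × 0.7316 = 0.189 m

S_c ≈ 0.189 m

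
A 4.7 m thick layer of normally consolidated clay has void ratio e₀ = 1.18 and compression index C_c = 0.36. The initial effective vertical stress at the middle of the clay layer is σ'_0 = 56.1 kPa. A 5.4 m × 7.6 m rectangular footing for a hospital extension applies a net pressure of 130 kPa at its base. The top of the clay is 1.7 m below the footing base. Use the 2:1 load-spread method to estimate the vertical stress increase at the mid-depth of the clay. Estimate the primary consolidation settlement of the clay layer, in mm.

S_c ≈ 210 mm

Mid-depth of clay below the footing base: z = 1.7 + 4.7/2 = 4.05 m.
Stress increase at mid-clay by the 2:1 spreading method:
Δσ = qBL/((B+z)(L+z)) = 130×5.4×7.6/((5.4+4.05)(7.6+4.05)) = 48.461 kPa
Final effective stress: σ'_f = σ'_0 + Δσ = 56.1 + 48.461 = 104.56 kPa.
Normally consolidated clay, so the full stress increment lies on the virgin compression line:
S_c = C_c·H/(1+e₀)·log₁₀(σ'_f/σ'_0) = 0.36×4.7/(1+1.18)×log₁₀(104.56/56.1)
    = 0.77615 × 0.2704 = 0.2099 m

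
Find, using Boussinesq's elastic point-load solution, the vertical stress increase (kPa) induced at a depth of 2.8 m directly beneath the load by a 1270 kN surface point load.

Boussinesq vertical stress below a point load on an elastic half-space:
Δσ_z = 3P/(2πz²) · [1 + (r/z)²]^(−5/2)
r/z = 0/2.8 = 0; [1+(r/z)²]^(−5/2) = 1.
Δσ_z = 3×1270/(2π×2.8²) × 1 = 77.344 × 1 = 77.34 kPa

Δσ_z ≈ 77.3 kPa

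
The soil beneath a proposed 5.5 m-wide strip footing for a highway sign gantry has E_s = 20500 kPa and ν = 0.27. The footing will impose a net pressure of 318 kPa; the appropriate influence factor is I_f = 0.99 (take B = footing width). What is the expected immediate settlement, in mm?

Immediate (elastic) settlement: S_e = q·B·(1−ν²)/E_s · I_f.
S_e = 318 × 5.5 × (1 − 0.27²) / 20500 × 0.99
    = 318 × 5.5 × 0.9271 / 20500 × 0.99
    = 0.07831 m = 78.31 mm

S_e ≈ 78.3 mm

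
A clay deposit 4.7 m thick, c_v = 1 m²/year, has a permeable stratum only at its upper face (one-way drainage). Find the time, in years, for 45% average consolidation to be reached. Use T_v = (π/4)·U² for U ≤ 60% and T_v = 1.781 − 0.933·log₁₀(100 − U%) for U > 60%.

t ≈ 3.51 years

Drainage path length: H_d = H = 4.7 m (single drainage).
U ≤ 60%: T_v = (π/4)·U² = (π/4)×0.45² = 0.15904.
t = T_v·H_d²/c_v = 0.15904×4.7²/1 = 3.513 years.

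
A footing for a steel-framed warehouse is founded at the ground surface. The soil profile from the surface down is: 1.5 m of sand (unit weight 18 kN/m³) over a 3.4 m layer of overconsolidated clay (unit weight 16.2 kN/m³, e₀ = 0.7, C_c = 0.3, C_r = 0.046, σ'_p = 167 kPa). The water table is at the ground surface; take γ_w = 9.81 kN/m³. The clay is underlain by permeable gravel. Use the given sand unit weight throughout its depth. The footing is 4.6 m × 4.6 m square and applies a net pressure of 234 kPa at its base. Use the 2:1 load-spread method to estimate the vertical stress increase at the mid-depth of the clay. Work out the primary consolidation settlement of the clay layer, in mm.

Mid-depth of clay below the ground surface: z = 1.5 + 3.4/2 = 3.2 m.
Total vertical stress at mid-clay: σ_v = 18×1.5 + 16.2×1.7 = 54.54 kPa.
Pore pressure: u = 9.81×(3.2 − 0) = 31.392 kPa.
Initial effective stress: σ'_0 = σ_v − u = 54.54 − 31.392 = 23.148 kPa.
Stress increase at mid-clay by the 2:1 spreading method:
Δσ = qBL/((B+z)(L+z)) = 234×4.6×4.6/((4.6+3.2)(4.6+3.2)) = 81.385 kPa
Final effective stress: σ'_f = 23.148 + 81.385 = 104.53 kPa.
σ'_f = 104.53 ≤ σ'_p = 167 kPa, so the clay remains overconsolidated and only the recompression index applies:
S_c = C_r·H/(1+e₀)·log₁₀(σ'_f/σ'_0) = 0.046×3.4/1.7×log₁₀(104.53/23.148)
    = 0.092 × 0.65473 = 0.06024 m

S_c ≈ 60.2 mm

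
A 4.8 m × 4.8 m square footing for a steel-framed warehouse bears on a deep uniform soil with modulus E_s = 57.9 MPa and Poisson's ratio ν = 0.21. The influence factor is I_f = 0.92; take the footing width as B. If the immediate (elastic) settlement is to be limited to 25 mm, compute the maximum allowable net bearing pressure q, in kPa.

q ≈ 343 kPa

E_s = 57.9 MPa = 57900 kPa.
S_e = q·B·(1−ν²)/E_s · I_f  ⇒  q = S_e·E_s / (B·(1−ν²)·I_f).
q = 0.025 × 57900 / (4.8 × 0.9559 × 0.92) = 342.9 kPa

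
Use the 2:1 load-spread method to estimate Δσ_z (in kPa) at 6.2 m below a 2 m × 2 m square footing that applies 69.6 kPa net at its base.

By the 2:1 method the load spreads at 1 horizontal : 2 vertical, so at depth z the loaded area has grown by z in each plan dimension:
Δσ = qBL/((B+z)(L+z)) = 69.6×2×2/((2+6.2)(2+6.2)) = 4.1404 kPa

Δσ_z ≈ 4.14 kPa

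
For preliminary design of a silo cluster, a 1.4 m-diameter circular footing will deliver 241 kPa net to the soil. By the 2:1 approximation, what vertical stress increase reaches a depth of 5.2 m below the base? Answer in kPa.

Δσ_z ≈ 10.8 kPa

By the 2:1 method the load spreads at 1 horizontal : 2 vertical, so at depth z the loaded area has grown by z in each plan dimension:
Δσ ≈ qD²/(D+z)² = 241×1.4²/(1.4+5.2)² = 10.844 kPa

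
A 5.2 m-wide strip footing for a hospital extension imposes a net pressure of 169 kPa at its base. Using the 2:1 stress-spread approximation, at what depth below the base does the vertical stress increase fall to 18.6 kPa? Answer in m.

2:1 spreading — at depth z the loaded area has grown by z in each plan dimension:
qB/(B+z) = Δσ_z ⇒ z = qB/Δσ_z − B = 169×5.2/18.6 − 5.2 = 42.05 m

z ≈ 42 m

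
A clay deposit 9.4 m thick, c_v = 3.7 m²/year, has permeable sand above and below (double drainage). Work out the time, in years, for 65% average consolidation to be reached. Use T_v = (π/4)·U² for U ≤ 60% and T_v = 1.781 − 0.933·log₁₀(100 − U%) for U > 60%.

t ≈ 2.03 years

Drainage path length: H_d = H/2 = 4.7 m (double drainage).
U > 60%: T_v = 1.781 − 0.933·log₁₀(100 − 65) = 0.34038.
t = T_v·H_d²/c_v = 0.34038×4.7²/3.7 = 2.032 years.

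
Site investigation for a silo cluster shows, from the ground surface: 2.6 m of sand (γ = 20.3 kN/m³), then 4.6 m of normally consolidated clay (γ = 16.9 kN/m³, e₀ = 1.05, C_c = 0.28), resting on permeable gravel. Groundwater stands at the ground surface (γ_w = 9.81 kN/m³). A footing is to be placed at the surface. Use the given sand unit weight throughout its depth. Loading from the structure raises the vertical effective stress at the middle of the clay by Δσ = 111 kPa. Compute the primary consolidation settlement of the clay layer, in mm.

S_c ≈ 345 mm

Mid-depth of clay below the ground surface: z = 2.6 + 4.6/2 = 4.9 m.
Total vertical stress at mid-clay: σ_v = 20.3×2.6 + 16.9×2.3 = 91.65 kPa.
Pore pressure: u = 9.81×(4.9 − 0) = 48.069 kPa.
Initial effective stress: σ'_0 = σ_v − u = 91.65 − 48.069 = 43.581 kPa.
Final effective stress: σ'_f = σ'_0 + Δσ = 43.581 + 111 = 154.58 kPa.
Normally consolidated clay, so the full stress increment lies on the virgin compression line:
S_c = C_c·H/(1+e₀)·log₁₀(σ'_f/σ'_0) = 0.28×4.6/(1+1.05)×log₁₀(154.58/43.581)
    = 0.62829 × 0.54986 = 0.3455 m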